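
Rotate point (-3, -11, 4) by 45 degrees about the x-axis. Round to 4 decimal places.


x' = -3
y' = -11*cos(45) - 4*sin(45) = -10.6066
z' = -11*sin(45) + 4*cos(45) = -4.9497

(-3, -10.6066, -4.9497)


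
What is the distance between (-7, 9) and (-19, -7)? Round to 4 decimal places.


d = sqrt((-19--7)^2 + (-7-9)^2) = 20

20


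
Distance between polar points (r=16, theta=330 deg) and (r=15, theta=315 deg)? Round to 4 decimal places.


d = sqrt(r1^2 + r2^2 - 2*r1*r2*cos(t2-t1))
d = sqrt(16^2 + 15^2 - 2*16*15*cos(315-330)) = 4.166

4.166


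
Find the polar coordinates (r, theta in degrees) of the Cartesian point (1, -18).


r = sqrt(1^2 + (-18)^2) = 18.0278
theta = atan2(-18, 1) = 273.1798 degrees

r = 18.0278, theta = 273.1798 degrees


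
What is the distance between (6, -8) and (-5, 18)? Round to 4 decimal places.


d = sqrt((-5-6)^2 + (18--8)^2) = 28.2312

28.2312


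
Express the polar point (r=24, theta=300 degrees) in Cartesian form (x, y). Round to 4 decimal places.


x = 24 * cos(300) = 12
y = 24 * sin(300) = -20.7846

(12, -20.7846)


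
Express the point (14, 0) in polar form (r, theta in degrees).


r = sqrt(14^2 + 0^2) = 14
theta = atan2(0, 14) = 0 degrees

r = 14, theta = 0 degrees


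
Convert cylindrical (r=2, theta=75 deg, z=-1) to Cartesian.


x = 2 * cos(75) = 0.5176
y = 2 * sin(75) = 1.9319
z = -1

(0.5176, 1.9319, -1)


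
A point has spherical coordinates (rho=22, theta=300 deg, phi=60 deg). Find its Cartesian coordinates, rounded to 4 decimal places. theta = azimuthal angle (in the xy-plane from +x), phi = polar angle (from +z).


x = 22 * sin(60) * cos(300) = 9.5263
y = 22 * sin(60) * sin(300) = -16.5
z = 22 * cos(60) = 11

(9.5263, -16.5, 11)


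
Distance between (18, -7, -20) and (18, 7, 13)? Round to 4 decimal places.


d = sqrt((18-18)^2 + (7--7)^2 + (13--20)^2) = 35.8469

35.8469


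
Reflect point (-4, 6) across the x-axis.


Reflection across x-axis: (x, y) -> (x, -y)
(-4, 6) -> (-4, -6)

(-4, -6)


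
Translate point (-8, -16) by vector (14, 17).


Translation: (x+dx, y+dy) = (-8+14, -16+17) = (6, 1)

(6, 1)


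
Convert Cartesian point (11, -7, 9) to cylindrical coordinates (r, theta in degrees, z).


r = sqrt(11^2 + (-7)^2) = 13.0384
theta = atan2(-7, 11) = 327.5288 deg
z = 9

r = 13.0384, theta = 327.5288 deg, z = 9


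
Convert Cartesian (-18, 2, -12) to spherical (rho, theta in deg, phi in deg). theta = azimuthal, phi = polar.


rho = sqrt((-18)^2 + 2^2 + (-12)^2) = 21.7256
theta = atan2(2, -18) = 173.6598 deg
phi = acos(-12/21.7256) = 123.528 deg

rho = 21.7256, theta = 173.6598 deg, phi = 123.528 deg


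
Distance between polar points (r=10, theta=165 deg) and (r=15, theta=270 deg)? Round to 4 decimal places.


d = sqrt(r1^2 + r2^2 - 2*r1*r2*cos(t2-t1))
d = sqrt(10^2 + 15^2 - 2*10*15*cos(270-165)) = 20.066

20.066


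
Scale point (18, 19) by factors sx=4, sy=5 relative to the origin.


Scaling: (x*sx, y*sy) = (18*4, 19*5) = (72, 95)

(72, 95)


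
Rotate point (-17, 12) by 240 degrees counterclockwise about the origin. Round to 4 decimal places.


x' = -17*cos(240) - 12*sin(240) = 18.8923
y' = -17*sin(240) + 12*cos(240) = 8.7224

(18.8923, 8.7224)


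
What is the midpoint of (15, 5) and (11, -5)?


Midpoint = ((15+11)/2, (5+-5)/2) = (13, 0)

(13, 0)


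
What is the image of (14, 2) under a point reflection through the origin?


Reflection through origin: (x, y) -> (-x, -y)
(14, 2) -> (-14, -2)

(-14, -2)


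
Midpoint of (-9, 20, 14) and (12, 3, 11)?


Midpoint = ((-9+12)/2, (20+3)/2, (14+11)/2) = (1.5, 11.5, 12.5)

(1.5, 11.5, 12.5)


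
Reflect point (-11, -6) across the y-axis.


Reflection across y-axis: (x, y) -> (-x, y)
(-11, -6) -> (11, -6)

(11, -6)


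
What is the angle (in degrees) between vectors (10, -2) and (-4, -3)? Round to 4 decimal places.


dot = 10*-4 + -2*-3 = -34
|u| = 10.198, |v| = 5
cos(angle) = -0.6668
angle = 131.8202 degrees

131.8202 degrees


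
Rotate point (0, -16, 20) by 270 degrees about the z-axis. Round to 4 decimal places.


x' = 0*cos(270) - -16*sin(270) = -16
y' = 0*sin(270) + -16*cos(270) = 0
z' = 20

(-16, 0, 20)


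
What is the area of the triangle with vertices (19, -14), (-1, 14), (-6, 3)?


Area = |x1(y2-y3) + x2(y3-y1) + x3(y1-y2)| / 2
= |19*(14-3) + -1*(3--14) + -6*(-14-14)| / 2
= 180

180


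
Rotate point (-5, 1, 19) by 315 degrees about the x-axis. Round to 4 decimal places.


x' = -5
y' = 1*cos(315) - 19*sin(315) = 14.1421
z' = 1*sin(315) + 19*cos(315) = 12.7279

(-5, 14.1421, 12.7279)


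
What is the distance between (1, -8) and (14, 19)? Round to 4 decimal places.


d = sqrt((14-1)^2 + (19--8)^2) = 29.9666

29.9666


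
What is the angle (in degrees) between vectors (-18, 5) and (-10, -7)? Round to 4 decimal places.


dot = -18*-10 + 5*-7 = 145
|u| = 18.6815, |v| = 12.2066
cos(angle) = 0.6359
angle = 50.5161 degrees

50.5161 degrees


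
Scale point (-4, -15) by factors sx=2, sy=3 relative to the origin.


Scaling: (x*sx, y*sy) = (-4*2, -15*3) = (-8, -45)

(-8, -45)


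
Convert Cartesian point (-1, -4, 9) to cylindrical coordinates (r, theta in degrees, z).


r = sqrt((-1)^2 + (-4)^2) = 4.1231
theta = atan2(-4, -1) = 255.9638 deg
z = 9

r = 4.1231, theta = 255.9638 deg, z = 9


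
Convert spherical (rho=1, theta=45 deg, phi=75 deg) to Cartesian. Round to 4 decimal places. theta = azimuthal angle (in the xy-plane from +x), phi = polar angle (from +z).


x = 1 * sin(75) * cos(45) = 0.683
y = 1 * sin(75) * sin(45) = 0.683
z = 1 * cos(75) = 0.2588

(0.683, 0.683, 0.2588)


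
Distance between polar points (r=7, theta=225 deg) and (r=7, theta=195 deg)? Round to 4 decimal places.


d = sqrt(r1^2 + r2^2 - 2*r1*r2*cos(t2-t1))
d = sqrt(7^2 + 7^2 - 2*7*7*cos(195-225)) = 3.6235

3.6235


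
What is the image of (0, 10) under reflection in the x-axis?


Reflection across x-axis: (x, y) -> (x, -y)
(0, 10) -> (0, -10)

(0, -10)


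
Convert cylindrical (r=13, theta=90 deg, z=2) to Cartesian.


x = 13 * cos(90) = 0
y = 13 * sin(90) = 13
z = 2

(0, 13, 2)


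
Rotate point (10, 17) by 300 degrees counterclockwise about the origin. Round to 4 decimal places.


x' = 10*cos(300) - 17*sin(300) = 19.7224
y' = 10*sin(300) + 17*cos(300) = -0.1603

(19.7224, -0.1603)


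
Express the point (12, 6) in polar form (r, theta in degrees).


r = sqrt(12^2 + 6^2) = 13.4164
theta = atan2(6, 12) = 26.5651 degrees

r = 13.4164, theta = 26.5651 degrees


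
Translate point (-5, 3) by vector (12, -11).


Translation: (x+dx, y+dy) = (-5+12, 3+-11) = (7, -8)

(7, -8)


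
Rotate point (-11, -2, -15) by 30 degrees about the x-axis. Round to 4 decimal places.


x' = -11
y' = -2*cos(30) - -15*sin(30) = 5.7679
z' = -2*sin(30) + -15*cos(30) = -13.9904

(-11, 5.7679, -13.9904)


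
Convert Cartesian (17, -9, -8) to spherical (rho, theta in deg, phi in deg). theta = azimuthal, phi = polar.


rho = sqrt(17^2 + (-9)^2 + (-8)^2) = 20.8327
theta = atan2(-9, 17) = 332.1027 deg
phi = acos(-8/20.8327) = 112.5824 deg

rho = 20.8327, theta = 332.1027 deg, phi = 112.5824 deg


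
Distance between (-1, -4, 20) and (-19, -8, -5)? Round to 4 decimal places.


d = sqrt((-19--1)^2 + (-8--4)^2 + (-5-20)^2) = 31.0644

31.0644


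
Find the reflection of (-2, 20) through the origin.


Reflection through origin: (x, y) -> (-x, -y)
(-2, 20) -> (2, -20)

(2, -20)


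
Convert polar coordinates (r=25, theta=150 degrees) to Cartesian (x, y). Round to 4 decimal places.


x = 25 * cos(150) = -21.6506
y = 25 * sin(150) = 12.5

(-21.6506, 12.5)


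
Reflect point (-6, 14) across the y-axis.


Reflection across y-axis: (x, y) -> (-x, y)
(-6, 14) -> (6, 14)

(6, 14)


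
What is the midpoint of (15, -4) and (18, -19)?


Midpoint = ((15+18)/2, (-4+-19)/2) = (16.5, -11.5)

(16.5, -11.5)


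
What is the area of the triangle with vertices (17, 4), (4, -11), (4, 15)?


Area = |x1(y2-y3) + x2(y3-y1) + x3(y1-y2)| / 2
= |17*(-11-15) + 4*(15-4) + 4*(4--11)| / 2
= 169

169


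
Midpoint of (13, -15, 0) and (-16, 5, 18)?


Midpoint = ((13+-16)/2, (-15+5)/2, (0+18)/2) = (-1.5, -5, 9)

(-1.5, -5, 9)


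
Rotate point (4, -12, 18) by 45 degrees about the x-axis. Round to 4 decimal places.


x' = 4
y' = -12*cos(45) - 18*sin(45) = -21.2132
z' = -12*sin(45) + 18*cos(45) = 4.2426

(4, -21.2132, 4.2426)


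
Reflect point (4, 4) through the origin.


Reflection through origin: (x, y) -> (-x, -y)
(4, 4) -> (-4, -4)

(-4, -4)


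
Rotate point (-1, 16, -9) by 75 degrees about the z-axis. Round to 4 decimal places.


x' = -1*cos(75) - 16*sin(75) = -15.7136
y' = -1*sin(75) + 16*cos(75) = 3.1752
z' = -9

(-15.7136, 3.1752, -9)


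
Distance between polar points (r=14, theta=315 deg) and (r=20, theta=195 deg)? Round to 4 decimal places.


d = sqrt(r1^2 + r2^2 - 2*r1*r2*cos(t2-t1))
d = sqrt(14^2 + 20^2 - 2*14*20*cos(195-315)) = 29.5973

29.5973


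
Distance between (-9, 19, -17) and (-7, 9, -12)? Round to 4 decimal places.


d = sqrt((-7--9)^2 + (9-19)^2 + (-12--17)^2) = 11.3578

11.3578


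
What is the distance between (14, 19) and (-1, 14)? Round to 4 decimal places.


d = sqrt((-1-14)^2 + (14-19)^2) = 15.8114

15.8114


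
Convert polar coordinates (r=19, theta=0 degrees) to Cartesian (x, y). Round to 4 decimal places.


x = 19 * cos(0) = 19
y = 19 * sin(0) = 0

(19, 0)


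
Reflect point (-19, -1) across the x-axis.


Reflection across x-axis: (x, y) -> (x, -y)
(-19, -1) -> (-19, 1)

(-19, 1)


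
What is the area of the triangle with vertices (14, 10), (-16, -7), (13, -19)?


Area = |x1(y2-y3) + x2(y3-y1) + x3(y1-y2)| / 2
= |14*(-7--19) + -16*(-19-10) + 13*(10--7)| / 2
= 426.5

426.5


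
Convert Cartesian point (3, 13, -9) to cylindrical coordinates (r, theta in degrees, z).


r = sqrt(3^2 + 13^2) = 13.3417
theta = atan2(13, 3) = 77.0054 deg
z = -9

r = 13.3417, theta = 77.0054 deg, z = -9


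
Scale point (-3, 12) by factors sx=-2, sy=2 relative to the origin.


Scaling: (x*sx, y*sy) = (-3*-2, 12*2) = (6, 24)

(6, 24)


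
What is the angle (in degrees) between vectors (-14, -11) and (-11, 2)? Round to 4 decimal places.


dot = -14*-11 + -11*2 = 132
|u| = 17.8045, |v| = 11.1803
cos(angle) = 0.6631
angle = 48.4621 degrees

48.4621 degrees


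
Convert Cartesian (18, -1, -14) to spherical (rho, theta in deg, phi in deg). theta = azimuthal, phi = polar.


rho = sqrt(18^2 + (-1)^2 + (-14)^2) = 22.8254
theta = atan2(-1, 18) = 356.8202 deg
phi = acos(-14/22.8254) = 127.8322 deg

rho = 22.8254, theta = 356.8202 deg, phi = 127.8322 deg


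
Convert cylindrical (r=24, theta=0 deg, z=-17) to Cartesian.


x = 24 * cos(0) = 24
y = 24 * sin(0) = 0
z = -17

(24, 0, -17)


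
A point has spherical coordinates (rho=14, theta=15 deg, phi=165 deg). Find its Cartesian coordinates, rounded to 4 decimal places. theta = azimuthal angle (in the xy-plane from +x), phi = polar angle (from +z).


x = 14 * sin(165) * cos(15) = 3.5
y = 14 * sin(165) * sin(15) = 0.9378
z = 14 * cos(165) = -13.523

(3.5, 0.9378, -13.523)


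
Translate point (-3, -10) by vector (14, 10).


Translation: (x+dx, y+dy) = (-3+14, -10+10) = (11, 0)

(11, 0)


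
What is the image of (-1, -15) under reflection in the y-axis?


Reflection across y-axis: (x, y) -> (-x, y)
(-1, -15) -> (1, -15)

(1, -15)


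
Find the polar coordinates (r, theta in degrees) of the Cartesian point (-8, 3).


r = sqrt((-8)^2 + 3^2) = 8.544
theta = atan2(3, -8) = 159.444 degrees

r = 8.544, theta = 159.444 degrees


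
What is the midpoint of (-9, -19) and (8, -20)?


Midpoint = ((-9+8)/2, (-19+-20)/2) = (-0.5, -19.5)

(-0.5, -19.5)


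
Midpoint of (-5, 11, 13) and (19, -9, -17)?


Midpoint = ((-5+19)/2, (11+-9)/2, (13+-17)/2) = (7, 1, -2)

(7, 1, -2)


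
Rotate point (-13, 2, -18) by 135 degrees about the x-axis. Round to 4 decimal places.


x' = -13
y' = 2*cos(135) - -18*sin(135) = 11.3137
z' = 2*sin(135) + -18*cos(135) = 14.1421

(-13, 11.3137, 14.1421)


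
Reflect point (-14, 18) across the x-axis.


Reflection across x-axis: (x, y) -> (x, -y)
(-14, 18) -> (-14, -18)

(-14, -18)


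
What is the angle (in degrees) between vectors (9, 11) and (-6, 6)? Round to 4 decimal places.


dot = 9*-6 + 11*6 = 12
|u| = 14.2127, |v| = 8.4853
cos(angle) = 0.0995
angle = 84.2894 degrees

84.2894 degrees


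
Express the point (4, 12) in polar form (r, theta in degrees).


r = sqrt(4^2 + 12^2) = 12.6491
theta = atan2(12, 4) = 71.5651 degrees

r = 12.6491, theta = 71.5651 degrees


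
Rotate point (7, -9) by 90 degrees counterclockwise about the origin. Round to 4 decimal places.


x' = 7*cos(90) - -9*sin(90) = 9
y' = 7*sin(90) + -9*cos(90) = 7

(9, 7)


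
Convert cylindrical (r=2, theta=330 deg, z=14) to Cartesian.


x = 2 * cos(330) = 1.7321
y = 2 * sin(330) = -1
z = 14

(1.7321, -1, 14)


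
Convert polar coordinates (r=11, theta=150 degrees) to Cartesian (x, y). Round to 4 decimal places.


x = 11 * cos(150) = -9.5263
y = 11 * sin(150) = 5.5

(-9.5263, 5.5)


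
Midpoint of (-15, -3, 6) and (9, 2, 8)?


Midpoint = ((-15+9)/2, (-3+2)/2, (6+8)/2) = (-3, -0.5, 7)

(-3, -0.5, 7)


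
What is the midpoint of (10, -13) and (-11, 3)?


Midpoint = ((10+-11)/2, (-13+3)/2) = (-0.5, -5)

(-0.5, -5)


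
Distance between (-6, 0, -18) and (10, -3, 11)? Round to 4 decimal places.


d = sqrt((10--6)^2 + (-3-0)^2 + (11--18)^2) = 33.2566

33.2566


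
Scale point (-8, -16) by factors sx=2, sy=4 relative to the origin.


Scaling: (x*sx, y*sy) = (-8*2, -16*4) = (-16, -64)

(-16, -64)


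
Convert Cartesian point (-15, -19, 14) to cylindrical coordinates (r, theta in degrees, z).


r = sqrt((-15)^2 + (-19)^2) = 24.2074
theta = atan2(-19, -15) = 231.7098 deg
z = 14

r = 24.2074, theta = 231.7098 deg, z = 14


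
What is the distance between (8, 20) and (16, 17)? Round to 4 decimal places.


d = sqrt((16-8)^2 + (17-20)^2) = 8.544

8.544


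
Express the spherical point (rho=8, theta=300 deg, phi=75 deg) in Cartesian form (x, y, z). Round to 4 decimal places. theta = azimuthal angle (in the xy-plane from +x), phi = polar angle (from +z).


x = 8 * sin(75) * cos(300) = 3.8637
y = 8 * sin(75) * sin(300) = -6.6921
z = 8 * cos(75) = 2.0706

(3.8637, -6.6921, 2.0706)


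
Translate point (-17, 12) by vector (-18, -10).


Translation: (x+dx, y+dy) = (-17+-18, 12+-10) = (-35, 2)

(-35, 2)


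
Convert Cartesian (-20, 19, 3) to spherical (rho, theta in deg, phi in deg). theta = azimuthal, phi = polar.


rho = sqrt((-20)^2 + 19^2 + 3^2) = 27.7489
theta = atan2(19, -20) = 136.4688 deg
phi = acos(3/27.7489) = 83.7935 deg

rho = 27.7489, theta = 136.4688 deg, phi = 83.7935 deg


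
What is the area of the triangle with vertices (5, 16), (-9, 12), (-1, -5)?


Area = |x1(y2-y3) + x2(y3-y1) + x3(y1-y2)| / 2
= |5*(12--5) + -9*(-5-16) + -1*(16-12)| / 2
= 135

135


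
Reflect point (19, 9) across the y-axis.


Reflection across y-axis: (x, y) -> (-x, y)
(19, 9) -> (-19, 9)

(-19, 9)


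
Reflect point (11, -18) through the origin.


Reflection through origin: (x, y) -> (-x, -y)
(11, -18) -> (-11, 18)

(-11, 18)


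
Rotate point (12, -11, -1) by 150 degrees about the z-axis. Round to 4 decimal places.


x' = 12*cos(150) - -11*sin(150) = -4.8923
y' = 12*sin(150) + -11*cos(150) = 15.5263
z' = -1

(-4.8923, 15.5263, -1)


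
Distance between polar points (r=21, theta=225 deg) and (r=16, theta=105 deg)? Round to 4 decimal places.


d = sqrt(r1^2 + r2^2 - 2*r1*r2*cos(t2-t1))
d = sqrt(21^2 + 16^2 - 2*21*16*cos(105-225)) = 32.1403

32.1403


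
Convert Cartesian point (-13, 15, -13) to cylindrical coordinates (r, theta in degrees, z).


r = sqrt((-13)^2 + 15^2) = 19.8494
theta = atan2(15, -13) = 130.9144 deg
z = -13

r = 19.8494, theta = 130.9144 deg, z = -13


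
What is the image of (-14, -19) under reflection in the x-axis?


Reflection across x-axis: (x, y) -> (x, -y)
(-14, -19) -> (-14, 19)

(-14, 19)


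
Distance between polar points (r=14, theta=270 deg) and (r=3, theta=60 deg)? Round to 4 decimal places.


d = sqrt(r1^2 + r2^2 - 2*r1*r2*cos(t2-t1))
d = sqrt(14^2 + 3^2 - 2*14*3*cos(60-270)) = 16.6657

16.6657


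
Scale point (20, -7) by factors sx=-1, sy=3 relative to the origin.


Scaling: (x*sx, y*sy) = (20*-1, -7*3) = (-20, -21)

(-20, -21)


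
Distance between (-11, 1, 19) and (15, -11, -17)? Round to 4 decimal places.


d = sqrt((15--11)^2 + (-11-1)^2 + (-17-19)^2) = 46

46


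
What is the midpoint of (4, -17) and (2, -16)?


Midpoint = ((4+2)/2, (-17+-16)/2) = (3, -16.5)

(3, -16.5)


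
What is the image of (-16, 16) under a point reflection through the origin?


Reflection through origin: (x, y) -> (-x, -y)
(-16, 16) -> (16, -16)

(16, -16)


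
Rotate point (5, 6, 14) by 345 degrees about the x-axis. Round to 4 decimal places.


x' = 5
y' = 6*cos(345) - 14*sin(345) = 9.419
z' = 6*sin(345) + 14*cos(345) = 11.97

(5, 9.419, 11.97)


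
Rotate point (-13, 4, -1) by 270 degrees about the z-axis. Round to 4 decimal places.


x' = -13*cos(270) - 4*sin(270) = 4
y' = -13*sin(270) + 4*cos(270) = 13
z' = -1

(4, 13, -1)


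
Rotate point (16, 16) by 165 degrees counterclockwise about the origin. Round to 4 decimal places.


x' = 16*cos(165) - 16*sin(165) = -19.5959
y' = 16*sin(165) + 16*cos(165) = -11.3137

(-19.5959, -11.3137)


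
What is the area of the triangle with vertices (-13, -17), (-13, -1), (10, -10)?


Area = |x1(y2-y3) + x2(y3-y1) + x3(y1-y2)| / 2
= |-13*(-1--10) + -13*(-10--17) + 10*(-17--1)| / 2
= 184

184


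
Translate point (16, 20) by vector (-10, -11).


Translation: (x+dx, y+dy) = (16+-10, 20+-11) = (6, 9)

(6, 9)


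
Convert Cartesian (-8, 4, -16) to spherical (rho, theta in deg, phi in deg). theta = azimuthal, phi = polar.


rho = sqrt((-8)^2 + 4^2 + (-16)^2) = 18.3303
theta = atan2(4, -8) = 153.4349 deg
phi = acos(-16/18.3303) = 150.7941 deg

rho = 18.3303, theta = 153.4349 deg, phi = 150.7941 deg


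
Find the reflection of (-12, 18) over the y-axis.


Reflection across y-axis: (x, y) -> (-x, y)
(-12, 18) -> (12, 18)

(12, 18)


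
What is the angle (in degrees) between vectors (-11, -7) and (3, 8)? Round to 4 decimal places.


dot = -11*3 + -7*8 = -89
|u| = 13.0384, |v| = 8.544
cos(angle) = -0.7989
angle = 143.0272 degrees

143.0272 degrees


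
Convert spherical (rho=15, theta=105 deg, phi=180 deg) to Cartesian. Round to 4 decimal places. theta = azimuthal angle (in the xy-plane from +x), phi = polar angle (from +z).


x = 15 * sin(180) * cos(105) = 0
y = 15 * sin(180) * sin(105) = 0
z = 15 * cos(180) = -15

(0, 0, -15)


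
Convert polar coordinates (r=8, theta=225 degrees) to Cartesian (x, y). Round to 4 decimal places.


x = 8 * cos(225) = -5.6569
y = 8 * sin(225) = -5.6569

(-5.6569, -5.6569)


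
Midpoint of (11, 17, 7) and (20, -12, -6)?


Midpoint = ((11+20)/2, (17+-12)/2, (7+-6)/2) = (15.5, 2.5, 0.5)

(15.5, 2.5, 0.5)


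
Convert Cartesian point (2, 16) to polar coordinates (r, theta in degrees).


r = sqrt(2^2 + 16^2) = 16.1245
theta = atan2(16, 2) = 82.875 degrees

r = 16.1245, theta = 82.875 degrees


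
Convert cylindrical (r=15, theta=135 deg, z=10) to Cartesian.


x = 15 * cos(135) = -10.6066
y = 15 * sin(135) = 10.6066
z = 10

(-10.6066, 10.6066, 10)


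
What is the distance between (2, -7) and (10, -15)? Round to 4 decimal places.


d = sqrt((10-2)^2 + (-15--7)^2) = 11.3137

11.3137


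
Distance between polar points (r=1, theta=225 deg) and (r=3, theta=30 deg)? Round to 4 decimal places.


d = sqrt(r1^2 + r2^2 - 2*r1*r2*cos(t2-t1))
d = sqrt(1^2 + 3^2 - 2*1*3*cos(30-225)) = 3.9744

3.9744


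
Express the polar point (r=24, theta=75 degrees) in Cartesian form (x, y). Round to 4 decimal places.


x = 24 * cos(75) = 6.2117
y = 24 * sin(75) = 23.1822

(6.2117, 23.1822)


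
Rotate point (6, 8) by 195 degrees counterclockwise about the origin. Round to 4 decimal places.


x' = 6*cos(195) - 8*sin(195) = -3.725
y' = 6*sin(195) + 8*cos(195) = -9.2803

(-3.725, -9.2803)


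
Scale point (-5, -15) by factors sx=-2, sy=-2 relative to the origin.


Scaling: (x*sx, y*sy) = (-5*-2, -15*-2) = (10, 30)

(10, 30)


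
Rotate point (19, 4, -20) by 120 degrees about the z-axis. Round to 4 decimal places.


x' = 19*cos(120) - 4*sin(120) = -12.9641
y' = 19*sin(120) + 4*cos(120) = 14.4545
z' = -20

(-12.9641, 14.4545, -20)


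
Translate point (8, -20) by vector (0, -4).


Translation: (x+dx, y+dy) = (8+0, -20+-4) = (8, -24)

(8, -24)


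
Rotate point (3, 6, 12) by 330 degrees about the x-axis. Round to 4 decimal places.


x' = 3
y' = 6*cos(330) - 12*sin(330) = 11.1962
z' = 6*sin(330) + 12*cos(330) = 7.3923

(3, 11.1962, 7.3923)


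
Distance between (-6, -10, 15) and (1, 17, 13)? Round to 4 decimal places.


d = sqrt((1--6)^2 + (17--10)^2 + (13-15)^2) = 27.9643

27.9643


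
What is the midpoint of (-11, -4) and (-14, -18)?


Midpoint = ((-11+-14)/2, (-4+-18)/2) = (-12.5, -11)

(-12.5, -11)


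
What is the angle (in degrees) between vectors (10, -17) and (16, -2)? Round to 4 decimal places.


dot = 10*16 + -17*-2 = 194
|u| = 19.7231, |v| = 16.1245
cos(angle) = 0.61
angle = 52.4094 degrees

52.4094 degrees


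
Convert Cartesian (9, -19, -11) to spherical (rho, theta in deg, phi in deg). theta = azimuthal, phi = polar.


rho = sqrt(9^2 + (-19)^2 + (-11)^2) = 23.7276
theta = atan2(-19, 9) = 295.3462 deg
phi = acos(-11/23.7276) = 117.6193 deg

rho = 23.7276, theta = 295.3462 deg, phi = 117.6193 deg


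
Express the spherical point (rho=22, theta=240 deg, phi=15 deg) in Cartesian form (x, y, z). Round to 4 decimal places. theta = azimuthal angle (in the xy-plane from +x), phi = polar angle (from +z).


x = 22 * sin(15) * cos(240) = -2.847
y = 22 * sin(15) * sin(240) = -4.9312
z = 22 * cos(15) = 21.2504

(-2.847, -4.9312, 21.2504)


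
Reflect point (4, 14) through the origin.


Reflection through origin: (x, y) -> (-x, -y)
(4, 14) -> (-4, -14)

(-4, -14)


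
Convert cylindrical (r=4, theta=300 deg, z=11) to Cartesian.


x = 4 * cos(300) = 2
y = 4 * sin(300) = -3.4641
z = 11

(2, -3.4641, 11)


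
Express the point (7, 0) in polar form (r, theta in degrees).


r = sqrt(7^2 + 0^2) = 7
theta = atan2(0, 7) = 0 degrees

r = 7, theta = 0 degrees


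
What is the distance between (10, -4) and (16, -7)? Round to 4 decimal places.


d = sqrt((16-10)^2 + (-7--4)^2) = 6.7082

6.7082


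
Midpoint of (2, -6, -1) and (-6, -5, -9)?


Midpoint = ((2+-6)/2, (-6+-5)/2, (-1+-9)/2) = (-2, -5.5, -5)

(-2, -5.5, -5)


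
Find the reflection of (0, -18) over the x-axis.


Reflection across x-axis: (x, y) -> (x, -y)
(0, -18) -> (0, 18)

(0, 18)


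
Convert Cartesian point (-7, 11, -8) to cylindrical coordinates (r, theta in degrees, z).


r = sqrt((-7)^2 + 11^2) = 13.0384
theta = atan2(11, -7) = 122.4712 deg
z = -8

r = 13.0384, theta = 122.4712 deg, z = -8


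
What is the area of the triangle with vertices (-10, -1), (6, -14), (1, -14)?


Area = |x1(y2-y3) + x2(y3-y1) + x3(y1-y2)| / 2
= |-10*(-14--14) + 6*(-14--1) + 1*(-1--14)| / 2
= 32.5

32.5


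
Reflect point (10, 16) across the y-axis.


Reflection across y-axis: (x, y) -> (-x, y)
(10, 16) -> (-10, 16)

(-10, 16)


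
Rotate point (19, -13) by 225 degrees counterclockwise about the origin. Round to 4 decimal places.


x' = 19*cos(225) - -13*sin(225) = -22.6274
y' = 19*sin(225) + -13*cos(225) = -4.2426

(-22.6274, -4.2426)


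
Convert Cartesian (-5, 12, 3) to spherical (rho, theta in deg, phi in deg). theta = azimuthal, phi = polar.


rho = sqrt((-5)^2 + 12^2 + 3^2) = 13.3417
theta = atan2(12, -5) = 112.6199 deg
phi = acos(3/13.3417) = 77.0054 deg

rho = 13.3417, theta = 112.6199 deg, phi = 77.0054 deg


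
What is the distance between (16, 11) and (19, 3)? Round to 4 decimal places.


d = sqrt((19-16)^2 + (3-11)^2) = 8.544

8.544


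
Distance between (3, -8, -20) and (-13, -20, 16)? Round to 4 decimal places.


d = sqrt((-13-3)^2 + (-20--8)^2 + (16--20)^2) = 41.1825

41.1825


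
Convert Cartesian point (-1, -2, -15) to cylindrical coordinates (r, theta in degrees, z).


r = sqrt((-1)^2 + (-2)^2) = 2.2361
theta = atan2(-2, -1) = 243.4349 deg
z = -15

r = 2.2361, theta = 243.4349 deg, z = -15


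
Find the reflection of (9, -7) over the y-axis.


Reflection across y-axis: (x, y) -> (-x, y)
(9, -7) -> (-9, -7)

(-9, -7)


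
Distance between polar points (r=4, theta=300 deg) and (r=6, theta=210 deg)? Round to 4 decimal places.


d = sqrt(r1^2 + r2^2 - 2*r1*r2*cos(t2-t1))
d = sqrt(4^2 + 6^2 - 2*4*6*cos(210-300)) = 7.2111

7.2111


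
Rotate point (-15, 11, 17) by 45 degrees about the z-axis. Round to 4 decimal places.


x' = -15*cos(45) - 11*sin(45) = -18.3848
y' = -15*sin(45) + 11*cos(45) = -2.8284
z' = 17

(-18.3848, -2.8284, 17)


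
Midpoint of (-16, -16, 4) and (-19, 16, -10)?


Midpoint = ((-16+-19)/2, (-16+16)/2, (4+-10)/2) = (-17.5, 0, -3)

(-17.5, 0, -3)


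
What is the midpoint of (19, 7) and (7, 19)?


Midpoint = ((19+7)/2, (7+19)/2) = (13, 13)

(13, 13)


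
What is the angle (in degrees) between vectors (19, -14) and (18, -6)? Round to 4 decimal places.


dot = 19*18 + -14*-6 = 426
|u| = 23.6008, |v| = 18.9737
cos(angle) = 0.9513
angle = 17.9494 degrees

17.9494 degrees


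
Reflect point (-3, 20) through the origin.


Reflection through origin: (x, y) -> (-x, -y)
(-3, 20) -> (3, -20)

(3, -20)


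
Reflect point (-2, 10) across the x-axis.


Reflection across x-axis: (x, y) -> (x, -y)
(-2, 10) -> (-2, -10)

(-2, -10)


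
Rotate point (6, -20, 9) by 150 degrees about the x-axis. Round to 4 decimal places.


x' = 6
y' = -20*cos(150) - 9*sin(150) = 12.8205
z' = -20*sin(150) + 9*cos(150) = -17.7942

(6, 12.8205, -17.7942)


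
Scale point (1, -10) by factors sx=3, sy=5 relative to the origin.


Scaling: (x*sx, y*sy) = (1*3, -10*5) = (3, -50)

(3, -50)


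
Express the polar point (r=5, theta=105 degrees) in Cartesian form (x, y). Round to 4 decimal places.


x = 5 * cos(105) = -1.2941
y = 5 * sin(105) = 4.8296

(-1.2941, 4.8296)


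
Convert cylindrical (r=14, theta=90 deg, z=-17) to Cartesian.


x = 14 * cos(90) = 0
y = 14 * sin(90) = 14
z = -17

(0, 14, -17)


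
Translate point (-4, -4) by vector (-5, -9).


Translation: (x+dx, y+dy) = (-4+-5, -4+-9) = (-9, -13)

(-9, -13)


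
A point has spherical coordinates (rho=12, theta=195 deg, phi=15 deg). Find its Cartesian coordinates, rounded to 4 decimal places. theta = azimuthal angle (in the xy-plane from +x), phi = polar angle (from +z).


x = 12 * sin(15) * cos(195) = -3
y = 12 * sin(15) * sin(195) = -0.8038
z = 12 * cos(15) = 11.5911

(-3, -0.8038, 11.5911)


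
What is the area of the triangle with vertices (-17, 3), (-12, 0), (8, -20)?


Area = |x1(y2-y3) + x2(y3-y1) + x3(y1-y2)| / 2
= |-17*(0--20) + -12*(-20-3) + 8*(3-0)| / 2
= 20

20


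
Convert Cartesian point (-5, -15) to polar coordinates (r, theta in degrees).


r = sqrt((-5)^2 + (-15)^2) = 15.8114
theta = atan2(-15, -5) = 251.5651 degrees

r = 15.8114, theta = 251.5651 degrees


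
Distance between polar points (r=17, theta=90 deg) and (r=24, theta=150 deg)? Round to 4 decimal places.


d = sqrt(r1^2 + r2^2 - 2*r1*r2*cos(t2-t1))
d = sqrt(17^2 + 24^2 - 2*17*24*cos(150-90)) = 21.3776

21.3776


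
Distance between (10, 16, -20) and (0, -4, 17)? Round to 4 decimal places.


d = sqrt((0-10)^2 + (-4-16)^2 + (17--20)^2) = 43.2319

43.2319


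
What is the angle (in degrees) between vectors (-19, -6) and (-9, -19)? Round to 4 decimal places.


dot = -19*-9 + -6*-19 = 285
|u| = 19.9249, |v| = 21.0238
cos(angle) = 0.6804
angle = 47.1283 degrees

47.1283 degrees


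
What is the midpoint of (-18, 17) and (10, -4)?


Midpoint = ((-18+10)/2, (17+-4)/2) = (-4, 6.5)

(-4, 6.5)


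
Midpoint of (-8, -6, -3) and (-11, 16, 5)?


Midpoint = ((-8+-11)/2, (-6+16)/2, (-3+5)/2) = (-9.5, 5, 1)

(-9.5, 5, 1)


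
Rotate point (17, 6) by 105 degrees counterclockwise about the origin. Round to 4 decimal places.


x' = 17*cos(105) - 6*sin(105) = -10.1955
y' = 17*sin(105) + 6*cos(105) = 14.8678

(-10.1955, 14.8678)


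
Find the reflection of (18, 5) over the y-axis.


Reflection across y-axis: (x, y) -> (-x, y)
(18, 5) -> (-18, 5)

(-18, 5)


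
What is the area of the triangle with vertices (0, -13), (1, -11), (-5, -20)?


Area = |x1(y2-y3) + x2(y3-y1) + x3(y1-y2)| / 2
= |0*(-11--20) + 1*(-20--13) + -5*(-13--11)| / 2
= 1.5

1.5


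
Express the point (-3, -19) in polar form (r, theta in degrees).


r = sqrt((-3)^2 + (-19)^2) = 19.2354
theta = atan2(-19, -3) = 261.0274 degrees

r = 19.2354, theta = 261.0274 degrees


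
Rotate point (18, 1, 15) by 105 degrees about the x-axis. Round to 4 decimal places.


x' = 18
y' = 1*cos(105) - 15*sin(105) = -14.7477
z' = 1*sin(105) + 15*cos(105) = -2.9164

(18, -14.7477, -2.9164)


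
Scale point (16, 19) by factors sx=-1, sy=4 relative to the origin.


Scaling: (x*sx, y*sy) = (16*-1, 19*4) = (-16, 76)

(-16, 76)


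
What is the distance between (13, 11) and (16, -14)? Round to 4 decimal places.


d = sqrt((16-13)^2 + (-14-11)^2) = 25.1794

25.1794


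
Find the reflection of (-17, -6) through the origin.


Reflection through origin: (x, y) -> (-x, -y)
(-17, -6) -> (17, 6)

(17, 6)


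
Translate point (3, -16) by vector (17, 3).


Translation: (x+dx, y+dy) = (3+17, -16+3) = (20, -13)

(20, -13)


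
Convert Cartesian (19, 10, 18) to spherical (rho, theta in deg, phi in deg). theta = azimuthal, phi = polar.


rho = sqrt(19^2 + 10^2 + 18^2) = 28.0179
theta = atan2(10, 19) = 27.7585 deg
phi = acos(18/28.0179) = 50.0254 deg

rho = 28.0179, theta = 27.7585 deg, phi = 50.0254 deg


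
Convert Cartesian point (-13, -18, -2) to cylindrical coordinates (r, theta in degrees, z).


r = sqrt((-13)^2 + (-18)^2) = 22.2036
theta = atan2(-18, -13) = 234.1623 deg
z = -2

r = 22.2036, theta = 234.1623 deg, z = -2


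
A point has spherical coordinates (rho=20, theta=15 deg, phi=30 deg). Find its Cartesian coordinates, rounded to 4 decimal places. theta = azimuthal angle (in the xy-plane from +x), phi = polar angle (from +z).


x = 20 * sin(30) * cos(15) = 9.6593
y = 20 * sin(30) * sin(15) = 2.5882
z = 20 * cos(30) = 17.3205

(9.6593, 2.5882, 17.3205)


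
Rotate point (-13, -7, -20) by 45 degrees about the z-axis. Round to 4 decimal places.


x' = -13*cos(45) - -7*sin(45) = -4.2426
y' = -13*sin(45) + -7*cos(45) = -14.1421
z' = -20

(-4.2426, -14.1421, -20)


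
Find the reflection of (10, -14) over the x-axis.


Reflection across x-axis: (x, y) -> (x, -y)
(10, -14) -> (10, 14)

(10, 14)


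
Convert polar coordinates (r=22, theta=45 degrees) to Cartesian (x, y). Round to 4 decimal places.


x = 22 * cos(45) = 15.5563
y = 22 * sin(45) = 15.5563

(15.5563, 15.5563)


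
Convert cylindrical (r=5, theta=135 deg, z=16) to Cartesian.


x = 5 * cos(135) = -3.5355
y = 5 * sin(135) = 3.5355
z = 16

(-3.5355, 3.5355, 16)


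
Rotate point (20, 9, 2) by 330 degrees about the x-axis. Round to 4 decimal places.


x' = 20
y' = 9*cos(330) - 2*sin(330) = 8.7942
z' = 9*sin(330) + 2*cos(330) = -2.7679

(20, 8.7942, -2.7679)


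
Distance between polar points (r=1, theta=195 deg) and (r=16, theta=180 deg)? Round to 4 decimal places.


d = sqrt(r1^2 + r2^2 - 2*r1*r2*cos(t2-t1))
d = sqrt(1^2 + 16^2 - 2*1*16*cos(180-195)) = 15.0363

15.0363


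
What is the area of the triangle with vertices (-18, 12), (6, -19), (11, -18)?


Area = |x1(y2-y3) + x2(y3-y1) + x3(y1-y2)| / 2
= |-18*(-19--18) + 6*(-18-12) + 11*(12--19)| / 2
= 89.5

89.5


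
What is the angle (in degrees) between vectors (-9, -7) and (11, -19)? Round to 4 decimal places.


dot = -9*11 + -7*-19 = 34
|u| = 11.4018, |v| = 21.9545
cos(angle) = 0.1358
angle = 82.1936 degrees

82.1936 degrees


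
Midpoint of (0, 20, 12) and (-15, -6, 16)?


Midpoint = ((0+-15)/2, (20+-6)/2, (12+16)/2) = (-7.5, 7, 14)

(-7.5, 7, 14)


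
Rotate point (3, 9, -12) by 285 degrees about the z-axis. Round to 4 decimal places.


x' = 3*cos(285) - 9*sin(285) = 9.4698
y' = 3*sin(285) + 9*cos(285) = -0.5684
z' = -12

(9.4698, -0.5684, -12)


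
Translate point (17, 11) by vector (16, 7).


Translation: (x+dx, y+dy) = (17+16, 11+7) = (33, 18)

(33, 18)


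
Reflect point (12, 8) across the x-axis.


Reflection across x-axis: (x, y) -> (x, -y)
(12, 8) -> (12, -8)

(12, -8)


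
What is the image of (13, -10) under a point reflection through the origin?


Reflection through origin: (x, y) -> (-x, -y)
(13, -10) -> (-13, 10)

(-13, 10)


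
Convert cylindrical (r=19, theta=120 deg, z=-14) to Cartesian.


x = 19 * cos(120) = -9.5
y = 19 * sin(120) = 16.4545
z = -14

(-9.5, 16.4545, -14)


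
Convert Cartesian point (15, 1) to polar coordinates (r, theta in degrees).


r = sqrt(15^2 + 1^2) = 15.0333
theta = atan2(1, 15) = 3.8141 degrees

r = 15.0333, theta = 3.8141 degrees


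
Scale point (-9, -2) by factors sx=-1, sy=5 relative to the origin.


Scaling: (x*sx, y*sy) = (-9*-1, -2*5) = (9, -10)

(9, -10)


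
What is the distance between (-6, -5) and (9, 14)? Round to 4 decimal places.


d = sqrt((9--6)^2 + (14--5)^2) = 24.2074

24.2074


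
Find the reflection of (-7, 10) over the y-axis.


Reflection across y-axis: (x, y) -> (-x, y)
(-7, 10) -> (7, 10)

(7, 10)


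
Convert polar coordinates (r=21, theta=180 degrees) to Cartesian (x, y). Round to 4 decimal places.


x = 21 * cos(180) = -21
y = 21 * sin(180) = 0

(-21, 0)


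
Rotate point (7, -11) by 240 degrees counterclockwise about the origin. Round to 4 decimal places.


x' = 7*cos(240) - -11*sin(240) = -13.0263
y' = 7*sin(240) + -11*cos(240) = -0.5622

(-13.0263, -0.5622)


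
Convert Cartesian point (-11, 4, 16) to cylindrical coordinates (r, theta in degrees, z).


r = sqrt((-11)^2 + 4^2) = 11.7047
theta = atan2(4, -11) = 160.0169 deg
z = 16

r = 11.7047, theta = 160.0169 deg, z = 16


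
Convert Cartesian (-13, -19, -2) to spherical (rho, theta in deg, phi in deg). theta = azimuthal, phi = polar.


rho = sqrt((-13)^2 + (-19)^2 + (-2)^2) = 23.1084
theta = atan2(-19, -13) = 235.6197 deg
phi = acos(-2/23.1084) = 94.9651 deg

rho = 23.1084, theta = 235.6197 deg, phi = 94.9651 deg


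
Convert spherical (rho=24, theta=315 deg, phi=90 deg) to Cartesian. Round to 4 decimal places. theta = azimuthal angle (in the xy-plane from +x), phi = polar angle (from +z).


x = 24 * sin(90) * cos(315) = 16.9706
y = 24 * sin(90) * sin(315) = -16.9706
z = 24 * cos(90) = 0

(16.9706, -16.9706, 0)


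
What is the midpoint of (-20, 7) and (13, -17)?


Midpoint = ((-20+13)/2, (7+-17)/2) = (-3.5, -5)

(-3.5, -5)


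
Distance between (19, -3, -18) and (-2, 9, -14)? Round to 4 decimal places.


d = sqrt((-2-19)^2 + (9--3)^2 + (-14--18)^2) = 24.5153

24.5153


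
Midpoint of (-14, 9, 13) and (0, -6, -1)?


Midpoint = ((-14+0)/2, (9+-6)/2, (13+-1)/2) = (-7, 1.5, 6)

(-7, 1.5, 6)


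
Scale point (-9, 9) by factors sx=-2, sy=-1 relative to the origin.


Scaling: (x*sx, y*sy) = (-9*-2, 9*-1) = (18, -9)

(18, -9)


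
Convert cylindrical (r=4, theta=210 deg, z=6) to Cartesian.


x = 4 * cos(210) = -3.4641
y = 4 * sin(210) = -2
z = 6

(-3.4641, -2, 6)


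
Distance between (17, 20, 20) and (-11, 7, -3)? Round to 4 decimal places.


d = sqrt((-11-17)^2 + (7-20)^2 + (-3-20)^2) = 38.4968

38.4968


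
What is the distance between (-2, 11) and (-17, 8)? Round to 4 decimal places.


d = sqrt((-17--2)^2 + (8-11)^2) = 15.2971

15.2971


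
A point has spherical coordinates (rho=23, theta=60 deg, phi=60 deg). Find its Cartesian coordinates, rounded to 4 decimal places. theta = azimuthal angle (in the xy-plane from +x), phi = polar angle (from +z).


x = 23 * sin(60) * cos(60) = 9.9593
y = 23 * sin(60) * sin(60) = 17.25
z = 23 * cos(60) = 11.5

(9.9593, 17.25, 11.5)


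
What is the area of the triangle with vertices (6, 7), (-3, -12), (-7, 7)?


Area = |x1(y2-y3) + x2(y3-y1) + x3(y1-y2)| / 2
= |6*(-12-7) + -3*(7-7) + -7*(7--12)| / 2
= 123.5

123.5


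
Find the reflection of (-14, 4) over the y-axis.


Reflection across y-axis: (x, y) -> (-x, y)
(-14, 4) -> (14, 4)

(14, 4)


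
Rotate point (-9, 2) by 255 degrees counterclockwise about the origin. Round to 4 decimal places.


x' = -9*cos(255) - 2*sin(255) = 4.2612
y' = -9*sin(255) + 2*cos(255) = 8.1757

(4.2612, 8.1757)


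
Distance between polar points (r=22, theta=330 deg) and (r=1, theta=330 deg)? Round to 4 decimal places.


d = sqrt(r1^2 + r2^2 - 2*r1*r2*cos(t2-t1))
d = sqrt(22^2 + 1^2 - 2*22*1*cos(330-330)) = 21

21


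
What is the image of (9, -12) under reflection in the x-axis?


Reflection across x-axis: (x, y) -> (x, -y)
(9, -12) -> (9, 12)

(9, 12)


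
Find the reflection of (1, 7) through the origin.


Reflection through origin: (x, y) -> (-x, -y)
(1, 7) -> (-1, -7)

(-1, -7)


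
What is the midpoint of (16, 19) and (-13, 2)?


Midpoint = ((16+-13)/2, (19+2)/2) = (1.5, 10.5)

(1.5, 10.5)


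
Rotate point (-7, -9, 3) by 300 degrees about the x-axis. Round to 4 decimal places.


x' = -7
y' = -9*cos(300) - 3*sin(300) = -1.9019
z' = -9*sin(300) + 3*cos(300) = 9.2942

(-7, -1.9019, 9.2942)


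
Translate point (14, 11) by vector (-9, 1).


Translation: (x+dx, y+dy) = (14+-9, 11+1) = (5, 12)

(5, 12)


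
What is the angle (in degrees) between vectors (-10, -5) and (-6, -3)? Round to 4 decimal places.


dot = -10*-6 + -5*-3 = 75
|u| = 11.1803, |v| = 6.7082
cos(angle) = 1
angle = 0 degrees

0 degrees


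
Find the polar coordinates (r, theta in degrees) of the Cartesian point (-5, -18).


r = sqrt((-5)^2 + (-18)^2) = 18.6815
theta = atan2(-18, -5) = 254.4759 degrees

r = 18.6815, theta = 254.4759 degrees


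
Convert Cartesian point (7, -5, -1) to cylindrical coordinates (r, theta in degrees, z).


r = sqrt(7^2 + (-5)^2) = 8.6023
theta = atan2(-5, 7) = 324.4623 deg
z = -1

r = 8.6023, theta = 324.4623 deg, z = -1


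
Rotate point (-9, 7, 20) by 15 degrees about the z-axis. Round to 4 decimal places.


x' = -9*cos(15) - 7*sin(15) = -10.5051
y' = -9*sin(15) + 7*cos(15) = 4.4321
z' = 20

(-10.5051, 4.4321, 20)


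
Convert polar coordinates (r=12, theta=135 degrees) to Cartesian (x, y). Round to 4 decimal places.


x = 12 * cos(135) = -8.4853
y = 12 * sin(135) = 8.4853

(-8.4853, 8.4853)


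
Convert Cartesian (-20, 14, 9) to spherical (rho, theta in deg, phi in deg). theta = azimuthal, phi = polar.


rho = sqrt((-20)^2 + 14^2 + 9^2) = 26.0192
theta = atan2(14, -20) = 145.008 deg
phi = acos(9/26.0192) = 69.7634 deg

rho = 26.0192, theta = 145.008 deg, phi = 69.7634 deg


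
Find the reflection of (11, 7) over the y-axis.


Reflection across y-axis: (x, y) -> (-x, y)
(11, 7) -> (-11, 7)

(-11, 7)


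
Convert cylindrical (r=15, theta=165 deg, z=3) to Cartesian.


x = 15 * cos(165) = -14.4889
y = 15 * sin(165) = 3.8823
z = 3

(-14.4889, 3.8823, 3)


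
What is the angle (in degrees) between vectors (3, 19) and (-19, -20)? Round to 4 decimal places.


dot = 3*-19 + 19*-20 = -437
|u| = 19.2354, |v| = 27.5862
cos(angle) = -0.8235
angle = 145.4414 degrees

145.4414 degrees
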